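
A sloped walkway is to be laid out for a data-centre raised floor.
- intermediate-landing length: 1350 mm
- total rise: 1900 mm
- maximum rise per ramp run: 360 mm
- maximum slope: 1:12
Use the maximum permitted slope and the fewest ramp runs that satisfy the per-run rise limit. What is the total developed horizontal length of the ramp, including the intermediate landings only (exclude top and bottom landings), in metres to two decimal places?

29.55 m

1900 / 360 = 5.28, so 6 ramp runs are needed. That means 5 intermediate landings.
Horizontal run for 1900 mm of rise at 1:12 is 1900 × 12 = 22800 mm.
Intermediate landings: 5 × 1350 = 6750 mm.
Developed length = 22800 + 6750 = 29550 mm.
= 29.55 m.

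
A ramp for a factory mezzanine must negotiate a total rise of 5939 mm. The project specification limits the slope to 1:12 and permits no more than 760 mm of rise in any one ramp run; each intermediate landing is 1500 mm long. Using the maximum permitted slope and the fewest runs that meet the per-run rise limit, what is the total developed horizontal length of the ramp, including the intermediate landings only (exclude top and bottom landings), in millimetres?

⌈5939/760⌉ = 8 ramp runs. That means 7 intermediate landings.
Horizontal run for 5939 mm of rise at 1:12 is 5939 × 12 = 71268 mm.
Intermediate landings: 7 × 1500 = 10500 mm.
Total developed length = 71268 + 10500 = 81768 mm.

81768 mm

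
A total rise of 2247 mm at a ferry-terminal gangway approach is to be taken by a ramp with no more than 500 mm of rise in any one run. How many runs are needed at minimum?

2247 / 500 = 4.49, so 5 ramp runs are needed.

5 runs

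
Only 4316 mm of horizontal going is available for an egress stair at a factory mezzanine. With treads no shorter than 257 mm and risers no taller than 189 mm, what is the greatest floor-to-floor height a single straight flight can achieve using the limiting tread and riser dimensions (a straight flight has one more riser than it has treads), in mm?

3213 mm

Treads that fit: ⌊4316 / 257⌋ = 16.
Risers = treads + 1 = 17.
Maximum height = 17 × 189 = 3213 mm.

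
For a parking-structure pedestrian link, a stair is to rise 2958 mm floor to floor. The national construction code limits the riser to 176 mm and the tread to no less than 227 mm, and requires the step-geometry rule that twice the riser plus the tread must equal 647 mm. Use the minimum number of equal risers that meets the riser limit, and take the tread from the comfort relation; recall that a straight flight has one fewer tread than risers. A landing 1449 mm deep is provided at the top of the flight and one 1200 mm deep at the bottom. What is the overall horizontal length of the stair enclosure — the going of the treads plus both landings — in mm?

7433 mm

2958 / 176 = 16.807 → round up to 17 risers.
Riser R = 2958 / 17 = 174 mm, within the 176 mm limit.
Tread T = 647 − 2 × 174 = 299 mm (≥ 227 mm).
Going = (17 − 1) × 299 = 4784 mm.
Enclosure = 4784 + 1449 + 1200 = 7433 mm.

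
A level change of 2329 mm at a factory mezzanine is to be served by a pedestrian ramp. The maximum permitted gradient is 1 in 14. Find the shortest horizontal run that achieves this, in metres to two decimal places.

32.61 m

Run = rise × 14 = 2329 × 14 = 32606 mm.
32606 mm = 32.61 m.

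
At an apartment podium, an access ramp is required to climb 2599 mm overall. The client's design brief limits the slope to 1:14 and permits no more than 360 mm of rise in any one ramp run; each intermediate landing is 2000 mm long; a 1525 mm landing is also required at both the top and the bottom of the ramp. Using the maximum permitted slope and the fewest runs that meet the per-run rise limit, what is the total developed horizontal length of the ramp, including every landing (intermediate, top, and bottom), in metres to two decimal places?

2599 / 360 = 7.22, so 8 ramp runs are needed. That means 7 intermediate landings.
Horizontal run for 2599 mm of rise at 1:14 is 2599 × 14 = 36386 mm.
Intermediate landings: 7 × 2000 = 14000 mm.
Top and bottom landings: 2 × 1525 = 3050 mm.
Total = 36386 + 14000 + 3050 = 53436 mm.
= 53.44 m.

53.44 m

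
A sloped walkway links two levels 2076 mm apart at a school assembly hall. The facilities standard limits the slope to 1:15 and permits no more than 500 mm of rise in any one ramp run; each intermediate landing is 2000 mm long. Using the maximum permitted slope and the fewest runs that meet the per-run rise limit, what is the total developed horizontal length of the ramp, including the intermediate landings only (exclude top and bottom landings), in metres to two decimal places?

⌈2076/500⌉ = 5 ramp runs. That means 4 intermediate landings.
Horizontal run for 2076 mm of rise at 1:15 is 2076 × 15 = 31140 mm.
4 intermediate landings contribute 4 × 2000 = 8000 mm.
Total developed length = 31140 + 8000 = 39140 mm.
= 39.14 m.

39.14 m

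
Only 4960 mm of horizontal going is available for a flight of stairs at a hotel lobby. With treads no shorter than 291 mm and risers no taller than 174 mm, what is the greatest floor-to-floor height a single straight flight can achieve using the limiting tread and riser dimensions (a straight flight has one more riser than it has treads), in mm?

4960 / 291 = 17.04, so 17 treads fit.
Risers = treads + 1 = 18.
Maximum height = 18 × 174 = 3132 mm.

3132 mm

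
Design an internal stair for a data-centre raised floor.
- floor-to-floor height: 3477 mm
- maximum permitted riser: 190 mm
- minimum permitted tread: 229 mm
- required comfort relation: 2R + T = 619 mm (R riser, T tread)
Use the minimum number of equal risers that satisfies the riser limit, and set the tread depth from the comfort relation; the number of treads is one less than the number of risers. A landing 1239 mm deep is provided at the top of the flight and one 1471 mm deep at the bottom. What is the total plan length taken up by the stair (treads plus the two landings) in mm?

3477 / 190 = 18.300 → round up to 19 risers.
R = 3477 ÷ 19 = 183 mm.
From 2R + T = 619: T = 619 − 366 = 253 mm.
Going = (19 − 1) × 253 = 4554 mm.
Add landings: 4554 + 1239 + 1471 = 7264 mm.

7264 mm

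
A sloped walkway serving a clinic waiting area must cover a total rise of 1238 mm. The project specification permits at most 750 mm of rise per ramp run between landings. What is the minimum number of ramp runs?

2 runs

At most 750 each: 1238/750 = 1.65, giving 2 ramp runs.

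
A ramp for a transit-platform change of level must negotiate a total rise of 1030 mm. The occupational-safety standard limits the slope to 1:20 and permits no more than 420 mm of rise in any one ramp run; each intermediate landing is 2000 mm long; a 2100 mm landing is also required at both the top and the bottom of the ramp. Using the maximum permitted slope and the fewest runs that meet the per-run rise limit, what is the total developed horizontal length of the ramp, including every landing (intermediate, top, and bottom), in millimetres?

28800 mm

At most 420 each: 1030/420 = 2.45, giving 3 ramp runs. That means 2 intermediate landings.
Horizontal run for 1030 mm of rise at 1:20 is 1030 × 20 = 20600 mm.
2 intermediate landings contribute 2 × 2000 = 4000 mm.
Top and bottom landings: 2 × 2100 = 4200 mm.
Total = 20600 + 4000 + 4200 = 28800 mm.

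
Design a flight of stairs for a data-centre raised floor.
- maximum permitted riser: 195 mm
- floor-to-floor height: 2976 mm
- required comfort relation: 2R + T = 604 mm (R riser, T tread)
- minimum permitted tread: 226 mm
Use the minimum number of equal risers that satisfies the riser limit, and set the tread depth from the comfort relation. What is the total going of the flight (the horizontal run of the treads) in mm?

3480 mm

2976 / 195 = 15.26, so 16 risers are needed.
Each riser is 2976/16 = 186 mm (≤ 195 mm).
T = 604 − 2·186 = 232 mm, which satisfies the 226 mm minimum.
Treads = 16 − 1 = 15; going = 15 × 232 = 3480 mm.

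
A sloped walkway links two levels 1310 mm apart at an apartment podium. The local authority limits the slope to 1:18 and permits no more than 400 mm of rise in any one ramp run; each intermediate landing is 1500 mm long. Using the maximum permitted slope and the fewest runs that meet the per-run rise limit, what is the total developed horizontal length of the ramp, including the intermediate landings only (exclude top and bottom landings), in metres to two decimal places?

28.08 m

⌈1310/400⌉ = 4 ramp runs. That means 3 intermediate landings.
Ramp run (horizontal) at 1:18: 1310 × 18 = 23580 mm.
Intermediate landings: 3 × 1500 = 4500 mm.
Total developed length = 23580 + 4500 = 28080 mm.
= 28.08 m.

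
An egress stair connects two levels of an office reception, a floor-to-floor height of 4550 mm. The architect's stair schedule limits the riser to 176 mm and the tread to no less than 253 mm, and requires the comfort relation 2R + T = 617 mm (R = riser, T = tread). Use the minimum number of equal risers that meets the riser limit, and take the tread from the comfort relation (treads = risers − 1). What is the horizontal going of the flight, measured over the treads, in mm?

⌈4550/176⌉ = 26 risers.
Each riser is 4550/26 = 175 mm (≤ 176 mm).
From 2R + T = 617: T = 617 − 350 = 267 mm.
Treads = 26 − 1 = 25; going = 25 × 267 = 6675 mm.

6675 mm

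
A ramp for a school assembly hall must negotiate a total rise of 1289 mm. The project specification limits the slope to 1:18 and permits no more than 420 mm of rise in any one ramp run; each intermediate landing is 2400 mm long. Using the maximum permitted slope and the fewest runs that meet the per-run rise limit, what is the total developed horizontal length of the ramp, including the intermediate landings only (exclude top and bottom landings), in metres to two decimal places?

1289 / 420 = 3.07, so 4 ramp runs are needed. That means 3 intermediate landings.
Ramp run (horizontal) at 1:18: 1289 × 18 = 23202 mm.
3 intermediate landings contribute 3 × 2400 = 7200 mm.
Total developed length = 23202 + 7200 = 30402 mm.
= 30.40 m.

30.40 m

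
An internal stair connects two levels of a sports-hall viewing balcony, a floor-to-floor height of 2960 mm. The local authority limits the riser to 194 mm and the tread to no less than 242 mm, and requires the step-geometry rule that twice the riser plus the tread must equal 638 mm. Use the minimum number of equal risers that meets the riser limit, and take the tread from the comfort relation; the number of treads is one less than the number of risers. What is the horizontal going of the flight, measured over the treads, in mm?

2960 / 194 = 15.26, so 16 risers are needed.
Each riser is 2960/16 = 185 mm (≤ 194 mm).
T = 638 − 2·185 = 268 mm, which satisfies the 242 mm minimum.
16 risers give 15 treads; going = 15 × 268 = 4020 mm.

4020 mm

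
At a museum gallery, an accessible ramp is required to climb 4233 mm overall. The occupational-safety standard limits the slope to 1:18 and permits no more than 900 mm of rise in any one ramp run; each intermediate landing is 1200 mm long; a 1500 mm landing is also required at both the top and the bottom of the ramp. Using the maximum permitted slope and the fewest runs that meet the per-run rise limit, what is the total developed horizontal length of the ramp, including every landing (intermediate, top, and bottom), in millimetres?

4233 / 900 = 4.703 → round up to 5 ramp runs. That means 4 intermediate landings.
Horizontal run for 4233 mm of rise at 1:18 is 4233 × 18 = 76194 mm.
4 intermediate landings contribute 4 × 1200 = 4800 mm.
Top and bottom landings: 2 × 1500 = 3000 mm.
Total = 76194 + 4800 + 3000 = 83994 mm.

83994 mm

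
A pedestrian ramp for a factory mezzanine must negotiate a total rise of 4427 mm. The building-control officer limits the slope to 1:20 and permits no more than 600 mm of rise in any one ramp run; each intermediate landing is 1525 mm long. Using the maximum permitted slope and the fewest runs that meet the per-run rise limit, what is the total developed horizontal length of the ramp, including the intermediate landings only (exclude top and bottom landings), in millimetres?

99215 mm

⌈4427/600⌉ = 8 ramp runs. That means 7 intermediate landings.
Horizontal run for 4427 mm of rise at 1:20 is 4427 × 20 = 88540 mm.
7 intermediate landings contribute 7 × 1525 = 10675 mm.
Total developed length = 88540 + 10675 = 99215 mm.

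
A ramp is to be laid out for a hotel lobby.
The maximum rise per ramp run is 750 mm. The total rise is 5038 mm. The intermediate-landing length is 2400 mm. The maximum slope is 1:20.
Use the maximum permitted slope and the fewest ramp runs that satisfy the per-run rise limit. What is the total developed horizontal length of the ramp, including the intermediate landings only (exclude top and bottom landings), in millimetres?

5038 / 750 = 6.717 → round up to 7 ramp runs. That means 6 intermediate landings.
Ramp run (horizontal) at 1:20: 5038 × 20 = 100760 mm.
Intermediate landings: 6 × 2400 = 14400 mm.
Developed length = 100760 + 14400 = 115160 mm.

115160 mm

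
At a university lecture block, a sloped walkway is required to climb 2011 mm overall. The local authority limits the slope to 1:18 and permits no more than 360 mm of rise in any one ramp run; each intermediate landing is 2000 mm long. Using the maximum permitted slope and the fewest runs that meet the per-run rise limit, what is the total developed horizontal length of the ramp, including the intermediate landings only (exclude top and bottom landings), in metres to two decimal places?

2011 / 360 = 5.59, so 6 ramp runs are needed. That means 5 intermediate landings.
Ramp run (horizontal) at 1:18: 2011 × 18 = 36198 mm.
Intermediate landings: 5 × 2000 = 10000 mm.
Developed length = 36198 + 10000 = 46198 mm.
= 46.20 m.

46.20 m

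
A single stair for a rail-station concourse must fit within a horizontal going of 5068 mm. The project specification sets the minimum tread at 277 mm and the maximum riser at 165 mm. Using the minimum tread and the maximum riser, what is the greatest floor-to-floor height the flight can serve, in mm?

Treads that fit: ⌊5068 / 277⌋ = 18.
Risers = treads + 1 = 19.
Maximum height = 19 × 165 = 3135 mm.

3135 mm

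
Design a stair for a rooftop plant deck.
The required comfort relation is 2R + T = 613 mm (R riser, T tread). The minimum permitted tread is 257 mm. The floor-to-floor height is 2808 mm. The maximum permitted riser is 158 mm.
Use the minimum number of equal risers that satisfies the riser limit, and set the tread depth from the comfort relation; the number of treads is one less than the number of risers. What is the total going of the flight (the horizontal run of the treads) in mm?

5117 mm

⌈2808/158⌉ = 18 risers.
Each riser is 2808/18 = 156 mm (≤ 158 mm).
T = 613 − 2·156 = 301 mm, which satisfies the 257 mm minimum.
Treads = 18 − 1 = 17; going = 17 × 301 = 5117 mm.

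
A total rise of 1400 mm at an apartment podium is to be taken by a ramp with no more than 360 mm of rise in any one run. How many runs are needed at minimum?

4 runs

⌈1400/360⌉ = 4 ramp runs.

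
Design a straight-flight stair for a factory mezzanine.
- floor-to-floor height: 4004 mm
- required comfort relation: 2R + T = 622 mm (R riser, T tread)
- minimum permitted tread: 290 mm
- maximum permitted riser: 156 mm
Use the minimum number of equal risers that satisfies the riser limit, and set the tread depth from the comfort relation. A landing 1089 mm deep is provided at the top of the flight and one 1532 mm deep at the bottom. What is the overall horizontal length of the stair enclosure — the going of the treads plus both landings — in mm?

4004 / 156 = 25.667 → round up to 26 risers.
Each riser is 4004/26 = 154 mm (≤ 156 mm).
From 2R + T = 622: T = 622 − 308 = 314 mm.
Going = (26 − 1) × 314 = 7850 mm.
Enclosure = 7850 + 1089 + 1532 = 10471 mm.

10471 mm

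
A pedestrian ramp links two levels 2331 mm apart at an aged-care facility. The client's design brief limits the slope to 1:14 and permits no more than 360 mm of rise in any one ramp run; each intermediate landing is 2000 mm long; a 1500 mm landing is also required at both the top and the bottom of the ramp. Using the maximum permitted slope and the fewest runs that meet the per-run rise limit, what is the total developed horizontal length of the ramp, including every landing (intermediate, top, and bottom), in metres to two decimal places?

47.63 m

2331 / 360 = 6.47, so 7 ramp runs are needed. That means 6 intermediate landings.
Ramp run (horizontal) at 1:14: 2331 × 14 = 32634 mm.
6 intermediate landings contribute 6 × 2000 = 12000 mm.
Top and bottom landings: 2 × 1500 = 3000 mm.
Total = 32634 + 12000 + 3000 = 47634 mm.
= 47.63 m.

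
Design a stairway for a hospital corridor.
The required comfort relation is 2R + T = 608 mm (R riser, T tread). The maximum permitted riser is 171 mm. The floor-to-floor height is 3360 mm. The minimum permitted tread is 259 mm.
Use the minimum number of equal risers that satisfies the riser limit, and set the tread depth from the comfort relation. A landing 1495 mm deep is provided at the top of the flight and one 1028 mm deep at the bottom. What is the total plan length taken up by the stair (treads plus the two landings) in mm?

3360 / 171 = 19.65, so 20 risers are needed.
R = 3360 ÷ 20 = 168 mm.
From 2R + T = 608: T = 608 − 336 = 272 mm.
Treads = 20 − 1 = 19; going = 19 × 272 = 5168 mm.
Enclosure = 5168 + 1495 + 1028 = 7691 mm.

7691 mm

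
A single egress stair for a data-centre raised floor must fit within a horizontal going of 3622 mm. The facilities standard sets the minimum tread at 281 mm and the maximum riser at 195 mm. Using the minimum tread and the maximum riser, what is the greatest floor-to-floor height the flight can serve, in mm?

2535 mm

Treads that fit: ⌊3622 / 281⌋ = 12.
Risers = treads + 1 = 13.
Maximum height = 13 × 195 = 2535 mm.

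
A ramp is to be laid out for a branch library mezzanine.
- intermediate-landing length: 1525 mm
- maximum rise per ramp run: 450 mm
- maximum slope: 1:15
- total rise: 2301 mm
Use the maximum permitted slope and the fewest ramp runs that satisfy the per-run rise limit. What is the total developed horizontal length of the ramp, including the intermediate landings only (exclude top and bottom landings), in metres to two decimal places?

2301 / 450 = 5.113 → round up to 6 ramp runs. That means 5 intermediate landings.
Ramp run (horizontal) at 1:15: 2301 × 15 = 34515 mm.
Intermediate landings: 5 × 1525 = 7625 mm.
Total developed length = 34515 + 7625 = 42140 mm.
= 42.14 m.

42.14 m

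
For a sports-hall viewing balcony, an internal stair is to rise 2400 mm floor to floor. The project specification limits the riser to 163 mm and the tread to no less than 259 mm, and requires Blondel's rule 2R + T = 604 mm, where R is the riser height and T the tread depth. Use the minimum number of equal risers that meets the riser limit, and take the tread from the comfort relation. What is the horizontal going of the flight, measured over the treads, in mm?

2400 / 163 = 14.724 → round up to 15 risers.
Each riser is 2400/15 = 160 mm (≤ 163 mm).
From 2R + T = 604: T = 604 − 320 = 284 mm.
15 risers give 14 treads; going = 14 × 284 = 3976 mm.

3976 mm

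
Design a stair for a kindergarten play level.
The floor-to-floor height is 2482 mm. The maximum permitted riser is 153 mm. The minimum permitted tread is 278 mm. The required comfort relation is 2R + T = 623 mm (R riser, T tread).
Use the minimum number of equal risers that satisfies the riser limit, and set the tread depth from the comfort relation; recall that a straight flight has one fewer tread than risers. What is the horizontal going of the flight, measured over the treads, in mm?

2482 / 153 = 16.222 → round up to 17 risers.
R = 2482 ÷ 17 = 146 mm.
T = 623 − 2·146 = 331 mm, which satisfies the 278 mm minimum.
Treads = 17 − 1 = 16; going = 16 × 331 = 5296 mm.

5296 mm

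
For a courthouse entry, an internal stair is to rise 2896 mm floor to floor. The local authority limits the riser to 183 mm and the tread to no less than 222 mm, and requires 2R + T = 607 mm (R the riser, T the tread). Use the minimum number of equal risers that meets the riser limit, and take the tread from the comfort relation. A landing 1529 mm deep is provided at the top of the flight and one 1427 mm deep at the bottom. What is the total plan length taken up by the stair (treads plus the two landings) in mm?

⌈2896/183⌉ = 16 risers.
R = 2896 ÷ 16 = 181 mm.
Tread T = 607 − 2 × 181 = 245 mm (≥ 222 mm).
Going = (16 − 1) × 245 = 3675 mm.
Enclosure = 3675 + 1529 + 1427 = 6631 mm.

6631 mm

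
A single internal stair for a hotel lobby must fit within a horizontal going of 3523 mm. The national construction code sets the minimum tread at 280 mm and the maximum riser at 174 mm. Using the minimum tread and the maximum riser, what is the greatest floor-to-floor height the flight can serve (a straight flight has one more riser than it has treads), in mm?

2262 mm

Treads that fit: ⌊3523 / 280⌋ = 12.
Risers = treads + 1 = 13.
Maximum height = 13 × 174 = 2262 mm.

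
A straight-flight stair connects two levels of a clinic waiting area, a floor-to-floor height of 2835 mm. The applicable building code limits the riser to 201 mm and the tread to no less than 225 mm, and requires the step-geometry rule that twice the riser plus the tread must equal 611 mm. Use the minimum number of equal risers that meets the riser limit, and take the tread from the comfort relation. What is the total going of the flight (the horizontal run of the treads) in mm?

3262 mm

2835 / 201 = 14.104 → round up to 15 risers.
Each riser is 2835/15 = 189 mm (≤ 201 mm).
From 2R + T = 611: T = 611 − 378 = 233 mm.
15 risers give 14 treads; going = 14 × 233 = 3262 mm.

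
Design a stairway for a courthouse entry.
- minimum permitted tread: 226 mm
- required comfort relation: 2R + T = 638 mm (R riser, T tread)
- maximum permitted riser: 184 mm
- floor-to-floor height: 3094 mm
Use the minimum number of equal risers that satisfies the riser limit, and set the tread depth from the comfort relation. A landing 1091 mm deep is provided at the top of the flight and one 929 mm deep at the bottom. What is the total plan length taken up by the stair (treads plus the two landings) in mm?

6404 mm

⌈3094/184⌉ = 17 risers.
Each riser is 3094/17 = 182 mm (≤ 184 mm).
Tread T = 638 − 2 × 182 = 274 mm (≥ 226 mm).
Treads = 17 − 1 = 16; going = 16 × 274 = 4384 mm.
Add landings: 4384 + 1091 + 929 = 6404 mm.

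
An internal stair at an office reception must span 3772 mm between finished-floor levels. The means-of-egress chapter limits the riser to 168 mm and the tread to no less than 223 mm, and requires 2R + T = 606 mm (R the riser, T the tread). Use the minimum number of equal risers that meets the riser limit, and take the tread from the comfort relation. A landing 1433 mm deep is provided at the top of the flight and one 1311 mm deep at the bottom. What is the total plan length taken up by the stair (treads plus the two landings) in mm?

3772 / 168 = 22.452 → round up to 23 risers.
R = 3772 ÷ 23 = 164 mm.
Tread T = 606 − 2 × 164 = 278 mm (≥ 223 mm).
Treads = 23 − 1 = 22; going = 22 × 278 = 6116 mm.
Enclosure = 6116 + 1433 + 1311 = 8860 mm.

8860 mm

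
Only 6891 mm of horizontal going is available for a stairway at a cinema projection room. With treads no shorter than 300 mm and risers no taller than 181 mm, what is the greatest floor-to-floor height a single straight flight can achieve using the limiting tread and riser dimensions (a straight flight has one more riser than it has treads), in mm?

6891 / 300 = 22.97, so 22 treads fit.
Risers = treads + 1 = 23.
Maximum height = 23 × 181 = 4163 mm.

4163 mm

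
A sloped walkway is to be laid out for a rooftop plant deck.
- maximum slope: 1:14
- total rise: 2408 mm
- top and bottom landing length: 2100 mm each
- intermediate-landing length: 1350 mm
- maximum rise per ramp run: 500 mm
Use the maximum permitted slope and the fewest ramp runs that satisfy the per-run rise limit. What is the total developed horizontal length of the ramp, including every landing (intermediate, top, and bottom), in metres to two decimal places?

43.31 m

At most 500 each: 2408/500 = 4.82, giving 5 ramp runs. That means 4 intermediate landings.
Horizontal run for 2408 mm of rise at 1:14 is 2408 × 14 = 33712 mm.
4 intermediate landings contribute 4 × 1350 = 5400 mm.
Top and bottom landings: 2 × 2100 = 4200 mm.
Total = 33712 + 5400 + 4200 = 43312 mm.
= 43.31 m.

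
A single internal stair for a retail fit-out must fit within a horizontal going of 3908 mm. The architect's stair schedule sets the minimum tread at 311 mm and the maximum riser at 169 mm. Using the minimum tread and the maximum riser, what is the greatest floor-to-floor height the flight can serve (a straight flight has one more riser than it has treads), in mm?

3908 / 311 = 12.57, so 12 treads fit.
Risers = treads + 1 = 13.
Maximum height = 13 × 169 = 2197 mm.

2197 mm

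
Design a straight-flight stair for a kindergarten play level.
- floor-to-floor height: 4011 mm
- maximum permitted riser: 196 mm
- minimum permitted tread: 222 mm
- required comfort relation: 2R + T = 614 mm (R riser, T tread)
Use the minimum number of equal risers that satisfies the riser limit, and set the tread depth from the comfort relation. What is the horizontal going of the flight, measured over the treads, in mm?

4640 mm

4011 / 196 = 20.46, so 21 risers are needed.
R = 4011 ÷ 21 = 191 mm.
From 2R + T = 614: T = 614 − 382 = 232 mm.
21 risers give 20 treads; going = 20 × 232 = 4640 mm.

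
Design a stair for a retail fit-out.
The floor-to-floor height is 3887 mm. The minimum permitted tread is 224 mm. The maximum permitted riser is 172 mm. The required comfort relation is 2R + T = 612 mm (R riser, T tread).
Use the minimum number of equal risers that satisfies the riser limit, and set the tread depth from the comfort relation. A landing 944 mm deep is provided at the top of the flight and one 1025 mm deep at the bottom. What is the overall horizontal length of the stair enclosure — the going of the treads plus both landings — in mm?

3887 / 172 = 22.60, so 23 risers are needed.
Riser R = 3887 / 23 = 169 mm, within the 172 mm limit.
Tread T = 612 − 2 × 169 = 274 mm (≥ 224 mm).
Going = (23 − 1) × 274 = 6028 mm.
Add landings: 6028 + 944 + 1025 = 7997 mm.

7997 mm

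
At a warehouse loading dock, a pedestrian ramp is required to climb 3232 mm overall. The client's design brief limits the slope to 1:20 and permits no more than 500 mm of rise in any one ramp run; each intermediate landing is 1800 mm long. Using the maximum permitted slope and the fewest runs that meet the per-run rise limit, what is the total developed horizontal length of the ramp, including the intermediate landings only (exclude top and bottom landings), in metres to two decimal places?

⌈3232/500⌉ = 7 ramp runs. That means 6 intermediate landings.
Ramp run (horizontal) at 1:20: 3232 × 20 = 64640 mm.
6 intermediate landings contribute 6 × 1800 = 10800 mm.
Total developed length = 64640 + 10800 = 75440 mm.
= 75.44 m.

75.44 m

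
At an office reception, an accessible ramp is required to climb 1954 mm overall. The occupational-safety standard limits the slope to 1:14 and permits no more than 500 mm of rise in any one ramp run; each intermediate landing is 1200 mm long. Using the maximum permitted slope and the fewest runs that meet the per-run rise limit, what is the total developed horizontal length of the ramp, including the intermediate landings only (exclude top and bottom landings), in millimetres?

At most 500 each: 1954/500 = 3.91, giving 4 ramp runs. That means 3 intermediate landings.
Horizontal run for 1954 mm of rise at 1:14 is 1954 × 14 = 27356 mm.
3 intermediate landings contribute 3 × 1200 = 3600 mm.
Developed length = 27356 + 3600 = 30956 mm.

30956 mm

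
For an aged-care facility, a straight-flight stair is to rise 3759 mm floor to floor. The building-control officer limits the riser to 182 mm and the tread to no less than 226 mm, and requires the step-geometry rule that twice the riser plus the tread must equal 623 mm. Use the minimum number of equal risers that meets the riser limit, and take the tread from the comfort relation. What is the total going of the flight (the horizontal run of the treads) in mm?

5300 mm

At most 182 each: 3759/182 = 20.65, giving 21 risers.
Each riser is 3759/21 = 179 mm (≤ 182 mm).
T = 623 − 2·179 = 265 mm, which satisfies the 226 mm minimum.
Treads = 21 − 1 = 20; going = 20 × 265 = 5300 mm.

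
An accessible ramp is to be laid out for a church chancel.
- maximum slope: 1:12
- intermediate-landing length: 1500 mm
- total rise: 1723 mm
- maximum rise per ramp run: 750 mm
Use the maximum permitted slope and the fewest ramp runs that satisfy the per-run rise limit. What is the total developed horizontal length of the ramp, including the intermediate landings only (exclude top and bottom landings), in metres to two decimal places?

23.68 m

1723 / 750 = 2.30, so 3 ramp runs are needed. That means 2 intermediate landings.
Ramp run (horizontal) at 1:12: 1723 × 12 = 20676 mm.
Intermediate landings: 2 × 1500 = 3000 mm.
Total developed length = 20676 + 3000 = 23676 mm.
= 23.68 m.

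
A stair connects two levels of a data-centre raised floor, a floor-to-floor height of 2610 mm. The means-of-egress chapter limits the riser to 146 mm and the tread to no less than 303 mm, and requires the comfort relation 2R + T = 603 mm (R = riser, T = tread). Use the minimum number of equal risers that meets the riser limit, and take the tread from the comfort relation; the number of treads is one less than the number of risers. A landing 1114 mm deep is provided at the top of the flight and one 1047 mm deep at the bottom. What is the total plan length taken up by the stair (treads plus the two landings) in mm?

7482 mm

2610 / 146 = 17.88, so 18 risers are needed.
Riser R = 2610 / 18 = 145 mm, within the 146 mm limit.
T = 603 − 2·145 = 313 mm, which satisfies the 303 mm minimum.
18 risers give 17 treads; going = 17 × 313 = 5321 mm.
Enclosure = 5321 + 1114 + 1047 = 7482 mm.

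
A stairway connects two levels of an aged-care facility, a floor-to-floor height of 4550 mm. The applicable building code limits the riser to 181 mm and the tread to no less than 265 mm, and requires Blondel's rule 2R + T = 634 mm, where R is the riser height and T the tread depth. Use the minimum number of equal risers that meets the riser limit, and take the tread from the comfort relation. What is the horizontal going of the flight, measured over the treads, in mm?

7100 mm

4550 / 181 = 25.14, so 26 risers are needed.
R = 4550 ÷ 26 = 175 mm.
From 2R + T = 634: T = 634 − 350 = 284 mm.
Going = (26 − 1) × 284 = 7100 mm.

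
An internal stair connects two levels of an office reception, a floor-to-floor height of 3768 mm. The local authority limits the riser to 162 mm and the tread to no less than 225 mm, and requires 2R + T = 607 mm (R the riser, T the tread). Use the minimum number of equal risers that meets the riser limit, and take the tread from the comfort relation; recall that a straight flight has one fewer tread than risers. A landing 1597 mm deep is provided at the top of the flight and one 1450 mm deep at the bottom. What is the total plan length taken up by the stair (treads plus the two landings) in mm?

At most 162 each: 3768/162 = 23.26, giving 24 risers.
Riser R = 3768 / 24 = 157 mm, within the 162 mm limit.
T = 607 − 2·157 = 293 mm, which satisfies the 225 mm minimum.
Going = (24 − 1) × 293 = 6739 mm.
Enclosure = 6739 + 1597 + 1450 = 9786 mm.

9786 mm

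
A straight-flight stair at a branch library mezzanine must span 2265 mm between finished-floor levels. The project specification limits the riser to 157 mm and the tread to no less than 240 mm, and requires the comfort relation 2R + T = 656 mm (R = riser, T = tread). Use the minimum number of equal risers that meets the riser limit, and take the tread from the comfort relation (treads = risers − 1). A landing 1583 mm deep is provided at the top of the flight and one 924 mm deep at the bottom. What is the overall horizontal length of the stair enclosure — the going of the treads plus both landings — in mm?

7463 mm

2265 / 157 = 14.427 → round up to 15 risers.
Each riser is 2265/15 = 151 mm (≤ 157 mm).
From 2R + T = 656: T = 656 − 302 = 354 mm.
Treads = 15 − 1 = 14; going = 14 × 354 = 4956 mm.
Add landings: 4956 + 1583 + 924 = 7463 mm.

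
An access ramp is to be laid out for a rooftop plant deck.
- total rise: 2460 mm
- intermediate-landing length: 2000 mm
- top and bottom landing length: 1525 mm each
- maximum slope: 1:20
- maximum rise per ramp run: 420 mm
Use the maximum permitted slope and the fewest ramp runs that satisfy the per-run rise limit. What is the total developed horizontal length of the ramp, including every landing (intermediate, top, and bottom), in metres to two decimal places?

2460 / 420 = 5.86, so 6 ramp runs are needed. That means 5 intermediate landings.
Ramp run (horizontal) at 1:20: 2460 × 20 = 49200 mm.
Intermediate landings: 5 × 2000 = 10000 mm.
Top and bottom landings: 2 × 1525 = 3050 mm.
Total = 49200 + 10000 + 3050 = 62250 mm.
= 62.25 m.

62.25 m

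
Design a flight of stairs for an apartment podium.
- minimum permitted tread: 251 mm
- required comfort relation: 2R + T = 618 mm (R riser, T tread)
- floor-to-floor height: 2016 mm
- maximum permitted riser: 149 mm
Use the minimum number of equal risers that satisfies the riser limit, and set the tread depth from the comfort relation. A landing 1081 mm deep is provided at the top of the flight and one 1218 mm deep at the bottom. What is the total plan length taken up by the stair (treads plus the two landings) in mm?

6589 mm

⌈2016/149⌉ = 14 risers.
R = 2016 ÷ 14 = 144 mm.
Tread T = 618 − 2 × 144 = 330 mm (≥ 251 mm).
Treads = 14 − 1 = 13; going = 13 × 330 = 4290 mm.
Add landings: 4290 + 1081 + 1218 = 6589 mm.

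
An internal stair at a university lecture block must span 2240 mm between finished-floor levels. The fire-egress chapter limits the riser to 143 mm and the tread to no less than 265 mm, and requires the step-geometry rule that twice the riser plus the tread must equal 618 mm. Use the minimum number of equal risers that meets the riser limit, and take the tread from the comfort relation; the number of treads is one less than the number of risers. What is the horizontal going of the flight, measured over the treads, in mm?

5070 mm

2240 / 143 = 15.664 → round up to 16 risers.
Riser R = 2240 / 16 = 140 mm, within the 143 mm limit.
From 2R + T = 618: T = 618 − 280 = 338 mm.
Going = (16 − 1) × 338 = 5070 mm.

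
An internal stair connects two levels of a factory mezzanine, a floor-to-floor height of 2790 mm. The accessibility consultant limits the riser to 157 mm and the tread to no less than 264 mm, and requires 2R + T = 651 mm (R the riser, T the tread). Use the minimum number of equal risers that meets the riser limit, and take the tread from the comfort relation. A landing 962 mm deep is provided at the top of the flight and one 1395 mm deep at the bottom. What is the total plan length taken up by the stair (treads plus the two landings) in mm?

8154 mm

2790 / 157 = 17.771 → round up to 18 risers.
R = 2790 ÷ 18 = 155 mm.
From 2R + T = 651: T = 651 − 310 = 341 mm.
Treads = 18 − 1 = 17; going = 17 × 341 = 5797 mm.
Enclosure = 5797 + 962 + 1395 = 8154 mm.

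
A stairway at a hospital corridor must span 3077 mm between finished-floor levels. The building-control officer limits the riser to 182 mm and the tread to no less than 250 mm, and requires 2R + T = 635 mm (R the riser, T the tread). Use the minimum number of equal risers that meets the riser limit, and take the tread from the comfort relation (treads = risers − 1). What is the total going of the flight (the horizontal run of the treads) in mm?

3077 / 182 = 16.91, so 17 risers are needed.
Each riser is 3077/17 = 181 mm (≤ 182 mm).
T = 635 − 2·181 = 273 mm, which satisfies the 250 mm minimum.
17 risers give 16 treads; going = 16 × 273 = 4368 mm.

4368 mm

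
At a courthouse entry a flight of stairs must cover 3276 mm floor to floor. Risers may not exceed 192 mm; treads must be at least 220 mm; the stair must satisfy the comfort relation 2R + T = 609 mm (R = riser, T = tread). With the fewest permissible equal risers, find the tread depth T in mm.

245 mm

3276 / 192 = 17.062 → round up to 18 risers.
R = 3276 ÷ 18 = 182 mm.
From 2R + T = 609: T = 609 − 364 = 245 mm.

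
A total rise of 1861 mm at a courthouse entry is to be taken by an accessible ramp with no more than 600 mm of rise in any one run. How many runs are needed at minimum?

4 runs

1861 / 600 = 3.10, so 4 ramp runs are needed.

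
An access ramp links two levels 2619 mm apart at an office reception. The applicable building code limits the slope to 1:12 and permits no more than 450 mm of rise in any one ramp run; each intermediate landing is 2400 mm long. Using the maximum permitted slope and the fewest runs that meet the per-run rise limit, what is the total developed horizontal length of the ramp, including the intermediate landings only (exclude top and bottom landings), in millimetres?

⌈2619/450⌉ = 6 ramp runs. That means 5 intermediate landings.
Horizontal run for 2619 mm of rise at 1:12 is 2619 × 12 = 31428 mm.
Intermediate landings: 5 × 2400 = 12000 mm.
Total developed length = 31428 + 12000 = 43428 mm.

43428 mm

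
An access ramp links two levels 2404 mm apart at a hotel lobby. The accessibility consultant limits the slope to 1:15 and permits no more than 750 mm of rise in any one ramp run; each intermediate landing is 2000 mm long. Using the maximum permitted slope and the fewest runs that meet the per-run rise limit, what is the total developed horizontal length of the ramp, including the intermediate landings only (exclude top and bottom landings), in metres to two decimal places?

2404 / 750 = 3.205 → round up to 4 ramp runs. That means 3 intermediate landings.
Ramp run (horizontal) at 1:15: 2404 × 15 = 36060 mm.
Intermediate landings: 3 × 2000 = 6000 mm.
Total developed length = 36060 + 6000 = 42060 mm.
= 42.06 m.

42.06 m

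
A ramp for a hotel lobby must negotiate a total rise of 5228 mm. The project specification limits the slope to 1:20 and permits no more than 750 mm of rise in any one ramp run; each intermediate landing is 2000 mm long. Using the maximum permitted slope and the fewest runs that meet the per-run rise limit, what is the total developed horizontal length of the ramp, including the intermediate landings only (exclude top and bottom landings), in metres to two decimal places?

⌈5228/750⌉ = 7 ramp runs. That means 6 intermediate landings.
Horizontal run for 5228 mm of rise at 1:20 is 5228 × 20 = 104560 mm.
6 intermediate landings contribute 6 × 2000 = 12000 mm.
Total developed length = 104560 + 12000 = 116560 mm.
= 116.56 m.

116.56 m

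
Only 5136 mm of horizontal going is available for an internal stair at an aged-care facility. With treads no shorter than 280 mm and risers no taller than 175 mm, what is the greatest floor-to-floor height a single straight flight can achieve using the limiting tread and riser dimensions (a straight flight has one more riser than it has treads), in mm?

5136 / 280 = 18.34, so 18 treads fit.
Risers = treads + 1 = 19.
Maximum height = 19 × 175 = 3325 mm.

3325 mm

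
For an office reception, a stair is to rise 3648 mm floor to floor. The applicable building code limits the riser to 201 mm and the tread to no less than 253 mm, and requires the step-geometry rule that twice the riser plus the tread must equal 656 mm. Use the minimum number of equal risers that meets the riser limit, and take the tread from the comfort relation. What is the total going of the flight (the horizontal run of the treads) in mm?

4896 mm

At most 201 each: 3648/201 = 18.15, giving 19 risers.
Each riser is 3648/19 = 192 mm (≤ 201 mm).
T = 656 − 2·192 = 272 mm, which satisfies the 253 mm minimum.
Treads = 19 − 1 = 18; going = 18 × 272 = 4896 mm.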